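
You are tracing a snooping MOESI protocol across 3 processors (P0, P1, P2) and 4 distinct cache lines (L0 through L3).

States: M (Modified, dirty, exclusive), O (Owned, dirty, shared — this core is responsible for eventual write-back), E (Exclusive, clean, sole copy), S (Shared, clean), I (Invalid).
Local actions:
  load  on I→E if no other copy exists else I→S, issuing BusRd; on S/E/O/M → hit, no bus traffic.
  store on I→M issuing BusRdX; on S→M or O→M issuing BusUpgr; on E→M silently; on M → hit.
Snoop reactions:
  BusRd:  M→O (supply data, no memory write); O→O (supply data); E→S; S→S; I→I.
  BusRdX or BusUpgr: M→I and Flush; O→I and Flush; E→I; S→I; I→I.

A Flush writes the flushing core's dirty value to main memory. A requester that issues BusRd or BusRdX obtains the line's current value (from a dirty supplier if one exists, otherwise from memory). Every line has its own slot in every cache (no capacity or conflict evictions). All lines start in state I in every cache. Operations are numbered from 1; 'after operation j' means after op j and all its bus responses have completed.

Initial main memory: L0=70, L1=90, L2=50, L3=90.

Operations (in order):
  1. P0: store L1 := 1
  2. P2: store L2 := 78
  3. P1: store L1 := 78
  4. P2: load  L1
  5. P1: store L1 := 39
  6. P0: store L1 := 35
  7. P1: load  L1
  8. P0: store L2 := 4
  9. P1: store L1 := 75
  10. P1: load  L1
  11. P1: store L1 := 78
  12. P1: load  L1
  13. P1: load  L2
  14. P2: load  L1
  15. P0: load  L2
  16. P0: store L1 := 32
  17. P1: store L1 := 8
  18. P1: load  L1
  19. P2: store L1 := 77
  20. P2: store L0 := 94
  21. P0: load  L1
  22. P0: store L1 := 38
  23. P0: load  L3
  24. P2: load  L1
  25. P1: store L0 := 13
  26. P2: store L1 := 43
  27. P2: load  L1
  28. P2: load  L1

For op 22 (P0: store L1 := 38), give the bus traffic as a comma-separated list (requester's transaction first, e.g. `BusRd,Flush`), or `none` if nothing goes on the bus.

1. P0: store L1 := 1  bus=[BusRdX]  L1: P0=M P1=I P2=I  mem[L1]=90
2. P2: store L2 := 78  bus=[BusRdX]  L2: P0=I P1=I P2=M  mem[L2]=50
3. P1: store L1 := 78  bus=[BusRdX,Flush]  L1: P0=I P1=M P2=I  mem[L1]=1
4. P2: load  L1  bus=[BusRd]  L1: P0=I P1=O P2=S  mem[L1]=1
5. P1: store L1 := 39  bus=[BusUpgr]  L1: P0=I P1=M P2=I  mem[L1]=1
6. P0: store L1 := 35  bus=[BusRdX,Flush]  L1: P0=M P1=I P2=I  mem[L1]=39
7. P1: load  L1  bus=[BusRd]  L1: P0=O P1=S P2=I  mem[L1]=39
8. P0: store L2 := 4  bus=[BusRdX,Flush]  L2: P0=M P1=I P2=I  mem[L2]=78
9. P1: store L1 := 75  bus=[BusUpgr,Flush]  L1: P0=I P1=M P2=I  mem[L1]=35
10. P1: load  L1  bus=[-]  L1: P0=I P1=M P2=I  mem[L1]=35
11. P1: store L1 := 78  bus=[-]  L1: P0=I P1=M P2=I  mem[L1]=35
12. P1: load  L1  bus=[-]  L1: P0=I P1=M P2=I  mem[L1]=35
13. P1: load  L2  bus=[BusRd]  L2: P0=O P1=S P2=I  mem[L2]=78
14. P2: load  L1  bus=[BusRd]  L1: P0=I P1=O P2=S  mem[L1]=35
15. P0: load  L2  bus=[-]  L2: P0=O P1=S P2=I  mem[L2]=78
16. P0: store L1 := 32  bus=[BusRdX,Flush]  L1: P0=M P1=I P2=I  mem[L1]=78
17. P1: store L1 := 8  bus=[BusRdX,Flush]  L1: P0=I P1=M P2=I  mem[L1]=32
18. P1: load  L1  bus=[-]  L1: P0=I P1=M P2=I  mem[L1]=32
19. P2: store L1 := 77  bus=[BusRdX,Flush]  L1: P0=I P1=I P2=M  mem[L1]=8
20. P2: store L0 := 94  bus=[BusRdX]  L0: P0=I P1=I P2=M  mem[L0]=70
21. P0: load  L1  bus=[BusRd]  L1: P0=S P1=I P2=O  mem[L1]=8
22. P0: store L1 := 38  bus=[BusUpgr,Flush]  L1: P0=M P1=I P2=I  mem[L1]=77
23. P0: load  L3  bus=[BusRd]  L3: P0=E P1=I P2=I  mem[L3]=90
24. P2: load  L1  bus=[BusRd]  L1: P0=O P1=I P2=S  mem[L1]=77
25. P1: store L0 := 13  bus=[BusRdX,Flush]  L0: P0=I P1=M P2=I  mem[L0]=94
26. P2: store L1 := 43  bus=[BusUpgr,Flush]  L1: P0=I P1=I P2=M  mem[L1]=38
27. P2: load  L1  bus=[-]  L1: P0=I P1=I P2=M  mem[L1]=38
28. P2: load  L1  bus=[-]  L1: P0=I P1=I P2=M  mem[L1]=38

bus = BusUpgr,Flush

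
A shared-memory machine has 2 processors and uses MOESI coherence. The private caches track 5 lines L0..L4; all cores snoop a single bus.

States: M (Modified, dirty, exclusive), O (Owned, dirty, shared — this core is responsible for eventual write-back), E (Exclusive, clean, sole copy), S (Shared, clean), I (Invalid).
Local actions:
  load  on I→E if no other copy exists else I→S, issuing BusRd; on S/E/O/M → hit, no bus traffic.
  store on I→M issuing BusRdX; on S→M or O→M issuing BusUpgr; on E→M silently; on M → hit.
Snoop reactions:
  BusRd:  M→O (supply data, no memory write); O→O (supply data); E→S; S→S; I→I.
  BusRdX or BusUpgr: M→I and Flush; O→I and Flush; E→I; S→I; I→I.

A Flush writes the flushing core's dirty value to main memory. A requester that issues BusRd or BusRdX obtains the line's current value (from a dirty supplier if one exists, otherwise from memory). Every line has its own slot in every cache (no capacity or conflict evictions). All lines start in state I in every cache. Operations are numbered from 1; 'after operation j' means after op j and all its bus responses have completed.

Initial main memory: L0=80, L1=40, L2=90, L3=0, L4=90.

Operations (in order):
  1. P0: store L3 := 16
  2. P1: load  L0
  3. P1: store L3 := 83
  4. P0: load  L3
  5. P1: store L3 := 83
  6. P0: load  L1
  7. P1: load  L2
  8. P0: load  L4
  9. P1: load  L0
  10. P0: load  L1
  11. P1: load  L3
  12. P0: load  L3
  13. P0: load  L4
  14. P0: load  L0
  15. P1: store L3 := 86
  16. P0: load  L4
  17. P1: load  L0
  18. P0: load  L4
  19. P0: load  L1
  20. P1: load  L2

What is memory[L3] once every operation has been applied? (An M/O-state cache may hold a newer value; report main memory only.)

memory[L3] = 16

[1] P0: store L3 := 16 | P0:M(16), P1:I | bus: BusRdX
[2] P1: load  L0 | P0:I, P1:E(80) | bus: BusRd
[3] P1: store L3 := 83 | P0:I, P1:M(83) | bus: BusRdX,Flush
[4] P0: load  L3 | P0:S(83), P1:O(83) | bus: BusRd
[5] P1: store L3 := 83 | P0:I, P1:M(83) | bus: BusUpgr
[6] P0: load  L1 | P0:E(40), P1:I | bus: BusRd
[7] P1: load  L2 | P0:I, P1:E(90) | bus: BusRd
[8] P0: load  L4 | P0:E(90), P1:I | bus: BusRd
[9] P1: load  L0 | P0:I, P1:E(80) | bus: none
[10] P0: load  L1 | P0:E(40), P1:I | bus: none
[11] P1: load  L3 | P0:I, P1:M(83) | bus: none
[12] P0: load  L3 | P0:S(83), P1:O(83) | bus: BusRd
[13] P0: load  L4 | P0:E(90), P1:I | bus: none
[14] P0: load  L0 | P0:S(80), P1:S(80) | bus: BusRd
[15] P1: store L3 := 86 | P0:I, P1:M(86) | bus: BusUpgr
[16] P0: load  L4 | P0:E(90), P1:I | bus: none
[17] P1: load  L0 | P0:S(80), P1:S(80) | bus: none
[18] P0: load  L4 | P0:E(90), P1:I | bus: none
[19] P0: load  L1 | P0:E(40), P1:I | bus: none
[20] P1: load  L2 | P0:I, P1:E(90) | bus: none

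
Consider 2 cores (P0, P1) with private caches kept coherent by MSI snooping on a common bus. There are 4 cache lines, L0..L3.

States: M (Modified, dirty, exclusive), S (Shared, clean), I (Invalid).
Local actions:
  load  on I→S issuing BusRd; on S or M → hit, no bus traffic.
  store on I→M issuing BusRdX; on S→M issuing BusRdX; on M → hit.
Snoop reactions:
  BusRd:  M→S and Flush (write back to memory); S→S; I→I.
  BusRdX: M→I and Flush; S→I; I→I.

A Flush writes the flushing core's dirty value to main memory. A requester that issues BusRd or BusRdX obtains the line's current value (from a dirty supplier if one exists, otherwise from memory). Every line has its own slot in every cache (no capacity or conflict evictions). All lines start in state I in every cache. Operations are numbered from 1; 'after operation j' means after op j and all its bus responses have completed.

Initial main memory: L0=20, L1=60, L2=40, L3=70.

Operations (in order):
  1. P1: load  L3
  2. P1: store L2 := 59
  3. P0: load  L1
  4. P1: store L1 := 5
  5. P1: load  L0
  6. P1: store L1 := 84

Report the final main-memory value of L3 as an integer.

[1] P1: load  L3 | P0:I, P1:S(70) | bus: BusRd
[2] P1: store L2 := 59 | P0:I, P1:M(59) | bus: BusRdX
[3] P0: load  L1 | P0:S(60), P1:I | bus: BusRd
[4] P1: store L1 := 5 | P0:I, P1:M(5) | bus: BusRdX
[5] P1: load  L0 | P0:I, P1:S(20) | bus: BusRd
[6] P1: store L1 := 84 | P0:I, P1:M(84) | bus: none

memory[L3] = 70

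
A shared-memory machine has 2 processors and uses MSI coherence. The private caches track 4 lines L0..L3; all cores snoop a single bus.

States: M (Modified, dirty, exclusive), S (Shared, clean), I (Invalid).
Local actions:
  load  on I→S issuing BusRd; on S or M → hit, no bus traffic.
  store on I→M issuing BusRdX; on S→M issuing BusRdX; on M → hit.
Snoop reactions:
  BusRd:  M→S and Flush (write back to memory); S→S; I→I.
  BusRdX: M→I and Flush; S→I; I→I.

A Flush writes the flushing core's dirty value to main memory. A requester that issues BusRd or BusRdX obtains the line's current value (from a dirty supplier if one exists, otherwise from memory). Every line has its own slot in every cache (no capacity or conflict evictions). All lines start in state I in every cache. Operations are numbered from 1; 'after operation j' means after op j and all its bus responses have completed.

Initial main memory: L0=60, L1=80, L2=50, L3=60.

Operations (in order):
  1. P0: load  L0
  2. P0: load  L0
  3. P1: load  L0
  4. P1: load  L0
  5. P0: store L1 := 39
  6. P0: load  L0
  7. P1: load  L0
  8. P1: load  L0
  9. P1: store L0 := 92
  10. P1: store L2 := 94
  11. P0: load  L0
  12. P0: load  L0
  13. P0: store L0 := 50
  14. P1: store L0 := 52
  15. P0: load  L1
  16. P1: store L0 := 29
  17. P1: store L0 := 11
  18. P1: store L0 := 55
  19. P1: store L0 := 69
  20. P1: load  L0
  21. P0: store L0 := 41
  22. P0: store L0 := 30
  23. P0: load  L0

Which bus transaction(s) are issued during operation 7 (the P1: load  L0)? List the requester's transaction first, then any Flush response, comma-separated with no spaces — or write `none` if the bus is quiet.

bus = none

1. P0: load  L0  bus=[BusRd]  L0: P0=S P1=I  mem[L0]=60
2. P0: load  L0  bus=[-]  L0: P0=S P1=I  mem[L0]=60
3. P1: load  L0  bus=[BusRd]  L0: P0=S P1=S  mem[L0]=60
4. P1: load  L0  bus=[-]  L0: P0=S P1=S  mem[L0]=60
5. P0: store L1 := 39  bus=[BusRdX]  L1: P0=M P1=I  mem[L1]=80
6. P0: load  L0  bus=[-]  L0: P0=S P1=S  mem[L0]=60
7. P1: load  L0  bus=[-]  L0: P0=S P1=S  mem[L0]=60
8. P1: load  L0  bus=[-]  L0: P0=S P1=S  mem[L0]=60
9. P1: store L0 := 92  bus=[BusRdX]  L0: P0=I P1=M  mem[L0]=60
10. P1: store L2 := 94  bus=[BusRdX]  L2: P0=I P1=M  mem[L2]=50
11. P0: load  L0  bus=[BusRd,Flush]  L0: P0=S P1=S  mem[L0]=92
12. P0: load  L0  bus=[-]  L0: P0=S P1=S  mem[L0]=92
13. P0: store L0 := 50  bus=[BusRdX]  L0: P0=M P1=I  mem[L0]=92
14. P1: store L0 := 52  bus=[BusRdX,Flush]  L0: P0=I P1=M  mem[L0]=50
15. P0: load  L1  bus=[-]  L1: P0=M P1=I  mem[L1]=80
16. P1: store L0 := 29  bus=[-]  L0: P0=I P1=M  mem[L0]=50
17. P1: store L0 := 11  bus=[-]  L0: P0=I P1=M  mem[L0]=50
18. P1: store L0 := 55  bus=[-]  L0: P0=I P1=M  mem[L0]=50
19. P1: store L0 := 69  bus=[-]  L0: P0=I P1=M  mem[L0]=50
20. P1: load  L0  bus=[-]  L0: P0=I P1=M  mem[L0]=50
21. P0: store L0 := 41  bus=[BusRdX,Flush]  L0: P0=M P1=I  mem[L0]=69
22. P0: store L0 := 30  bus=[-]  L0: P0=M P1=I  mem[L0]=69
23. P0: load  L0  bus=[-]  L0: P0=M P1=I  mem[L0]=69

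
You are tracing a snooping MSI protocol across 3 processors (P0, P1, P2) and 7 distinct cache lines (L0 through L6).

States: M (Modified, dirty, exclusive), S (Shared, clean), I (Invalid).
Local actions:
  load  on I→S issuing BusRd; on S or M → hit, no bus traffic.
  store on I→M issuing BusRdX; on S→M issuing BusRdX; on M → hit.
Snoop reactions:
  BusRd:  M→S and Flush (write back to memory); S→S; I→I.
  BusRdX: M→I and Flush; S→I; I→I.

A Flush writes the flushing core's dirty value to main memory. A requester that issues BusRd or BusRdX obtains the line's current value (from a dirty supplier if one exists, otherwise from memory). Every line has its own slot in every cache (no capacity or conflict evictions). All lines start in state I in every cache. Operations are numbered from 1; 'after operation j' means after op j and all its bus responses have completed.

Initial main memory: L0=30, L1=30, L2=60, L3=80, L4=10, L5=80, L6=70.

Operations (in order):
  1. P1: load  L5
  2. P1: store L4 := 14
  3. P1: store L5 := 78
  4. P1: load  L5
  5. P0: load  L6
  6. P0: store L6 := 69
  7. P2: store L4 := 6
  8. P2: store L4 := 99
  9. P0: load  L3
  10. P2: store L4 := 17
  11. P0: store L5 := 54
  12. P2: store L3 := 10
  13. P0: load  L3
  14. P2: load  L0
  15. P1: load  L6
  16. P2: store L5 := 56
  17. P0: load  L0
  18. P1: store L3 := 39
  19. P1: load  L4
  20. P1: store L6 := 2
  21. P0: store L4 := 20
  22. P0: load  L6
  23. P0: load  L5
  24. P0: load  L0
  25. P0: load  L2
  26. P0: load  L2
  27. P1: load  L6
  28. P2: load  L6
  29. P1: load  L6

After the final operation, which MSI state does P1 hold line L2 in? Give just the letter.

state = I

step 1: P1: load  L5  ⟶  ISI  (L5)  txn=BusRd  M[L5]=80
step 2: P1: store L4 := 14  ⟶  IMI  (L4)  txn=BusRdX  M[L4]=10
step 3: P1: store L5 := 78  ⟶  IMI  (L5)  txn=BusRdX  M[L5]=80
step 4: P1: load  L5  ⟶  IMI  (L5)  txn=∅  M[L5]=80
step 5: P0: load  L6  ⟶  SII  (L6)  txn=BusRd  M[L6]=70
step 6: P0: store L6 := 69  ⟶  MII  (L6)  txn=BusRdX  M[L6]=70
step 7: P2: store L4 := 6  ⟶  IIM  (L4)  txn=BusRdX+Flush  M[L4]=14
step 8: P2: store L4 := 99  ⟶  IIM  (L4)  txn=∅  M[L4]=14
step 9: P0: load  L3  ⟶  SII  (L3)  txn=BusRd  M[L3]=80
step 10: P2: store L4 := 17  ⟶  IIM  (L4)  txn=∅  M[L4]=14
step 11: P0: store L5 := 54  ⟶  MII  (L5)  txn=BusRdX+Flush  M[L5]=78
step 12: P2: store L3 := 10  ⟶  IIM  (L3)  txn=BusRdX  M[L3]=80
step 13: P0: load  L3  ⟶  SIS  (L3)  txn=BusRd+Flush  M[L3]=10
step 14: P2: load  L0  ⟶  IIS  (L0)  txn=BusRd  M[L0]=30
step 15: P1: load  L6  ⟶  SSI  (L6)  txn=BusRd+Flush  M[L6]=69
step 16: P2: store L5 := 56  ⟶  IIM  (L5)  txn=BusRdX+Flush  M[L5]=54
step 17: P0: load  L0  ⟶  SIS  (L0)  txn=BusRd  M[L0]=30
step 18: P1: store L3 := 39  ⟶  IMI  (L3)  txn=BusRdX  M[L3]=10
step 19: P1: load  L4  ⟶  ISS  (L4)  txn=BusRd+Flush  M[L4]=17
step 20: P1: store L6 := 2  ⟶  IMI  (L6)  txn=BusRdX  M[L6]=69
step 21: P0: store L4 := 20  ⟶  MII  (L4)  txn=BusRdX  M[L4]=17
step 22: P0: load  L6  ⟶  SSI  (L6)  txn=BusRd+Flush  M[L6]=2
step 23: P0: load  L5  ⟶  SIS  (L5)  txn=BusRd+Flush  M[L5]=56
step 24: P0: load  L0  ⟶  SIS  (L0)  txn=∅  M[L0]=30
step 25: P0: load  L2  ⟶  SII  (L2)  txn=BusRd  M[L2]=60
step 26: P0: load  L2  ⟶  SII  (L2)  txn=∅  M[L2]=60
step 27: P1: load  L6  ⟶  SSI  (L6)  txn=∅  M[L6]=2
step 28: P2: load  L6  ⟶  SSS  (L6)  txn=BusRd  M[L6]=2
step 29: P1: load  L6  ⟶  SSS  (L6)  txn=∅  M[L6]=2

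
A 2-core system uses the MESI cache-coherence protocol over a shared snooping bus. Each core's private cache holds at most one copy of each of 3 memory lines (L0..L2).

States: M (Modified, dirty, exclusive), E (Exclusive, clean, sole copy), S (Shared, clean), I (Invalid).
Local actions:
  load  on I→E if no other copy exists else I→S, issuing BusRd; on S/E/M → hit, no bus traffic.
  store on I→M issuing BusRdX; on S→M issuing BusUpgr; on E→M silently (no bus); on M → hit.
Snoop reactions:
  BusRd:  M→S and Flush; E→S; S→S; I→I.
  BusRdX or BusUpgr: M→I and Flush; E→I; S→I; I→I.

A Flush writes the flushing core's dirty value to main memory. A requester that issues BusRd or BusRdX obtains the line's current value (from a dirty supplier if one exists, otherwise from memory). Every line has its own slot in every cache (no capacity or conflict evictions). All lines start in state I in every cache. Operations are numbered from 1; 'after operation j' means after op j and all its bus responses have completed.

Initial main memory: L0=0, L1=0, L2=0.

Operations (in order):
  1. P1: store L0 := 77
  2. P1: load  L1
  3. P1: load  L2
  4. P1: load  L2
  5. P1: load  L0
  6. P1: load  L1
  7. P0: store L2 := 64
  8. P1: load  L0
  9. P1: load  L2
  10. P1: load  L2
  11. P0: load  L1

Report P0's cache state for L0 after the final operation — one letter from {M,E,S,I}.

[1] P1: store L0 := 77 | P0:I, P1:M(77) | bus: BusRdX
[2] P1: load  L1 | P0:I, P1:E(0) | bus: BusRd
[3] P1: load  L2 | P0:I, P1:E(0) | bus: BusRd
[4] P1: load  L2 | P0:I, P1:E(0) | bus: none
[5] P1: load  L0 | P0:I, P1:M(77) | bus: none
[6] P1: load  L1 | P0:I, P1:E(0) | bus: none
[7] P0: store L2 := 64 | P0:M(64), P1:I | bus: BusRdX
[8] P1: load  L0 | P0:I, P1:M(77) | bus: none
[9] P1: load  L2 | P0:S(64), P1:S(64) | bus: BusRd,Flush
[10] P1: load  L2 | P0:S(64), P1:S(64) | bus: none
[11] P0: load  L1 | P0:S(0), P1:S(0) | bus: BusRd

state = I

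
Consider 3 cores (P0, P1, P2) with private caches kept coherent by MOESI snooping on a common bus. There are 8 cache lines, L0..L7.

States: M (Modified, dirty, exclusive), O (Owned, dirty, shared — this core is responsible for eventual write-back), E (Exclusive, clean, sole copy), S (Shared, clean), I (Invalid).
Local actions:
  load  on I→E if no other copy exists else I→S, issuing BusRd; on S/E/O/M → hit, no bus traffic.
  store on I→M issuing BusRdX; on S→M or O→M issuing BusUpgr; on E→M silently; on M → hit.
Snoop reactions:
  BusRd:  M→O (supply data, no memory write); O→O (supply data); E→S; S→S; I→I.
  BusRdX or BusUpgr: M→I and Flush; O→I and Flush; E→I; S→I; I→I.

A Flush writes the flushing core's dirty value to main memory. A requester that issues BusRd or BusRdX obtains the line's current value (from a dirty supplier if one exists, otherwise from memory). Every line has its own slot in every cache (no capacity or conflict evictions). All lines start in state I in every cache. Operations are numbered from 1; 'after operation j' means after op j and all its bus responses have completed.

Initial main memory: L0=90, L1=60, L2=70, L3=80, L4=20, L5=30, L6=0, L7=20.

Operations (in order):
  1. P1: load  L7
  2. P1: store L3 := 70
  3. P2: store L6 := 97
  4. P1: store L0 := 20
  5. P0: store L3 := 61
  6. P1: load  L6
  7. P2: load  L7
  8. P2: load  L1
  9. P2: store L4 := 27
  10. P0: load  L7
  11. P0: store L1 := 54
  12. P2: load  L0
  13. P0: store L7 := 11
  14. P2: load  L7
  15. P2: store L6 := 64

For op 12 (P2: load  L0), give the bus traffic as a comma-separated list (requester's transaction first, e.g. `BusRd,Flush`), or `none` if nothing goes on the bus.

bus = BusRd

[1] P1: load  L7 | P0:I, P1:E(20), P2:I | bus: BusRd
[2] P1: store L3 := 70 | P0:I, P1:M(70), P2:I | bus: BusRdX
[3] P2: store L6 := 97 | P0:I, P1:I, P2:M(97) | bus: BusRdX
[4] P1: store L0 := 20 | P0:I, P1:M(20), P2:I | bus: BusRdX
[5] P0: store L3 := 61 | P0:M(61), P1:I, P2:I | bus: BusRdX,Flush
[6] P1: load  L6 | P0:I, P1:S(97), P2:O(97) | bus: BusRd
[7] P2: load  L7 | P0:I, P1:S(20), P2:S(20) | bus: BusRd
[8] P2: load  L1 | P0:I, P1:I, P2:E(60) | bus: BusRd
[9] P2: store L4 := 27 | P0:I, P1:I, P2:M(27) | bus: BusRdX
[10] P0: load  L7 | P0:S(20), P1:S(20), P2:S(20) | bus: BusRd
[11] P0: store L1 := 54 | P0:M(54), P1:I, P2:I | bus: BusRdX
[12] P2: load  L0 | P0:I, P1:O(20), P2:S(20) | bus: BusRd
[13] P0: store L7 := 11 | P0:M(11), P1:I, P2:I | bus: BusUpgr
[14] P2: load  L7 | P0:O(11), P1:I, P2:S(11) | bus: BusRd
[15] P2: store L6 := 64 | P0:I, P1:I, P2:M(64) | bus: BusUpgr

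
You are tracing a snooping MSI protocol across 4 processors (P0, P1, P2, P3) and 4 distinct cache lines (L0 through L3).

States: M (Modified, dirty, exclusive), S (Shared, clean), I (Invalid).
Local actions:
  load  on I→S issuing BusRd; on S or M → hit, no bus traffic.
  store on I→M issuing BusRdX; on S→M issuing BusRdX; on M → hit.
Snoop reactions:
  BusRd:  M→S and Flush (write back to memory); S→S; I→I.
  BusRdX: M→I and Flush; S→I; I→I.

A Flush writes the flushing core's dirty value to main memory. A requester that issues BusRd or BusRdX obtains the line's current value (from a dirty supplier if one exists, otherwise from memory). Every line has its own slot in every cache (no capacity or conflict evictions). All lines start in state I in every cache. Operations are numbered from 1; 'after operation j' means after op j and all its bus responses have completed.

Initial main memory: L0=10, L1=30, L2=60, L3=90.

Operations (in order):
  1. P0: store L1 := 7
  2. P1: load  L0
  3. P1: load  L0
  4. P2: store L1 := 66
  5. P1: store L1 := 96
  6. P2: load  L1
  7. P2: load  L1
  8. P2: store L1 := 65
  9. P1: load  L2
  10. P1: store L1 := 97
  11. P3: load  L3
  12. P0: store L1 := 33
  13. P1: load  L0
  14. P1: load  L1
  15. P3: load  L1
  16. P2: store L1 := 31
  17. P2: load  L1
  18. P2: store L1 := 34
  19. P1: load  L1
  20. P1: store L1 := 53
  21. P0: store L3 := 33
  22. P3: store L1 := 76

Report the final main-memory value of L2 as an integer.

memory[L2] = 60

1. P0: store L1 := 7  bus=[BusRdX]  L1: P0=M P1=I P2=I P3=I  mem[L1]=30
2. P1: load  L0  bus=[BusRd]  L0: P0=I P1=S P2=I P3=I  mem[L0]=10
3. P1: load  L0  bus=[-]  L0: P0=I P1=S P2=I P3=I  mem[L0]=10
4. P2: store L1 := 66  bus=[BusRdX,Flush]  L1: P0=I P1=I P2=M P3=I  mem[L1]=7
5. P1: store L1 := 96  bus=[BusRdX,Flush]  L1: P0=I P1=M P2=I P3=I  mem[L1]=66
6. P2: load  L1  bus=[BusRd,Flush]  L1: P0=I P1=S P2=S P3=I  mem[L1]=96
7. P2: load  L1  bus=[-]  L1: P0=I P1=S P2=S P3=I  mem[L1]=96
8. P2: store L1 := 65  bus=[BusRdX]  L1: P0=I P1=I P2=M P3=I  mem[L1]=96
9. P1: load  L2  bus=[BusRd]  L2: P0=I P1=S P2=I P3=I  mem[L2]=60
10. P1: store L1 := 97  bus=[BusRdX,Flush]  L1: P0=I P1=M P2=I P3=I  mem[L1]=65
11. P3: load  L3  bus=[BusRd]  L3: P0=I P1=I P2=I P3=S  mem[L3]=90
12. P0: store L1 := 33  bus=[BusRdX,Flush]  L1: P0=M P1=I P2=I P3=I  mem[L1]=97
13. P1: load  L0  bus=[-]  L0: P0=I P1=S P2=I P3=I  mem[L0]=10
14. P1: load  L1  bus=[BusRd,Flush]  L1: P0=S P1=S P2=I P3=I  mem[L1]=33
15. P3: load  L1  bus=[BusRd]  L1: P0=S P1=S P2=I P3=S  mem[L1]=33
16. P2: store L1 := 31  bus=[BusRdX]  L1: P0=I P1=I P2=M P3=I  mem[L1]=33
17. P2: load  L1  bus=[-]  L1: P0=I P1=I P2=M P3=I  mem[L1]=33
18. P2: store L1 := 34  bus=[-]  L1: P0=I P1=I P2=M P3=I  mem[L1]=33
19. P1: load  L1  bus=[BusRd,Flush]  L1: P0=I P1=S P2=S P3=I  mem[L1]=34
20. P1: store L1 := 53  bus=[BusRdX]  L1: P0=I P1=M P2=I P3=I  mem[L1]=34
21. P0: store L3 := 33  bus=[BusRdX]  L3: P0=M P1=I P2=I P3=I  mem[L3]=90
22. P3: store L1 := 76  bus=[BusRdX,Flush]  L1: P0=I P1=I P2=I P3=M  mem[L1]=53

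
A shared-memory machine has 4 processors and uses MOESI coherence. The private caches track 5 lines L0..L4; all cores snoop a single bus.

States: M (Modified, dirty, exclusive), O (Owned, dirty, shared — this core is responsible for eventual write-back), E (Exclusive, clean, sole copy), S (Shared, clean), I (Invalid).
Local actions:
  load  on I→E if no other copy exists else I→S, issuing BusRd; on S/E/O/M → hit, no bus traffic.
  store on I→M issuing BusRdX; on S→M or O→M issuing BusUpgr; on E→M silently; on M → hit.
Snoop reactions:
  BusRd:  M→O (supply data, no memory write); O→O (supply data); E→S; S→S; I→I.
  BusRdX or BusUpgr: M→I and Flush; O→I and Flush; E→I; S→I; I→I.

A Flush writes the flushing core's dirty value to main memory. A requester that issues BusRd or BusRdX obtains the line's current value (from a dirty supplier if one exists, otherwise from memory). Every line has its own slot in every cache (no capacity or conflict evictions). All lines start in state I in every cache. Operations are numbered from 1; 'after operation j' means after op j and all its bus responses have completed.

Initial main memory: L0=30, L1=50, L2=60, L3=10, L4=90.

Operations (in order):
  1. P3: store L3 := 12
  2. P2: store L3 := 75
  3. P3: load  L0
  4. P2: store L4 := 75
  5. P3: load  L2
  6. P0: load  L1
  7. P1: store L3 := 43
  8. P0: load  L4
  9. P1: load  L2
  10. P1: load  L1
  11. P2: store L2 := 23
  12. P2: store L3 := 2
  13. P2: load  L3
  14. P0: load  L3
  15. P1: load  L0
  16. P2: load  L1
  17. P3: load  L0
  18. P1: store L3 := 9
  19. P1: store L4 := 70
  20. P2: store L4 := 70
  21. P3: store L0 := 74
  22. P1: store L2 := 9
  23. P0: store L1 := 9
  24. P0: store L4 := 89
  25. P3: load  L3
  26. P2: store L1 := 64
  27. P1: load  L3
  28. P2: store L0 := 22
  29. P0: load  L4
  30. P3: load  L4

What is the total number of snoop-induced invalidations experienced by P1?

[1] P3: store L3 := 12 | P0:I, P1:I, P2:I, P3:M(12) | bus: BusRdX
[2] P2: store L3 := 75 | P0:I, P1:I, P2:M(75), P3:I | bus: BusRdX,Flush
[3] P3: load  L0 | P0:I, P1:I, P2:I, P3:E(30) | bus: BusRd
[4] P2: store L4 := 75 | P0:I, P1:I, P2:M(75), P3:I | bus: BusRdX
[5] P3: load  L2 | P0:I, P1:I, P2:I, P3:E(60) | bus: BusRd
[6] P0: load  L1 | P0:E(50), P1:I, P2:I, P3:I | bus: BusRd
[7] P1: store L3 := 43 | P0:I, P1:M(43), P2:I, P3:I | bus: BusRdX,Flush
[8] P0: load  L4 | P0:S(75), P1:I, P2:O(75), P3:I | bus: BusRd
[9] P1: load  L2 | P0:I, P1:S(60), P2:I, P3:S(60) | bus: BusRd
[10] P1: load  L1 | P0:S(50), P1:S(50), P2:I, P3:I | bus: BusRd
[11] P2: store L2 := 23 | P0:I, P1:I, P2:M(23), P3:I | bus: BusRdX
[12] P2: store L3 := 2 | P0:I, P1:I, P2:M(2), P3:I | bus: BusRdX,Flush
[13] P2: load  L3 | P0:I, P1:I, P2:M(2), P3:I | bus: none
[14] P0: load  L3 | P0:S(2), P1:I, P2:O(2), P3:I | bus: BusRd
[15] P1: load  L0 | P0:I, P1:S(30), P2:I, P3:S(30) | bus: BusRd
[16] P2: load  L1 | P0:S(50), P1:S(50), P2:S(50), P3:I | bus: BusRd
[17] P3: load  L0 | P0:I, P1:S(30), P2:I, P3:S(30) | bus: none
[18] P1: store L3 := 9 | P0:I, P1:M(9), P2:I, P3:I | bus: BusRdX,Flush
[19] P1: store L4 := 70 | P0:I, P1:M(70), P2:I, P3:I | bus: BusRdX,Flush
[20] P2: store L4 := 70 | P0:I, P1:I, P2:M(70), P3:I | bus: BusRdX,Flush
[21] P3: store L0 := 74 | P0:I, P1:I, P2:I, P3:M(74) | bus: BusUpgr
[22] P1: store L2 := 9 | P0:I, P1:M(9), P2:I, P3:I | bus: BusRdX,Flush
[23] P0: store L1 := 9 | P0:M(9), P1:I, P2:I, P3:I | bus: BusUpgr
[24] P0: store L4 := 89 | P0:M(89), P1:I, P2:I, P3:I | bus: BusRdX,Flush
[25] P3: load  L3 | P0:I, P1:O(9), P2:I, P3:S(9) | bus: BusRd
[26] P2: store L1 := 64 | P0:I, P1:I, P2:M(64), P3:I | bus: BusRdX,Flush
[27] P1: load  L3 | P0:I, P1:O(9), P2:I, P3:S(9) | bus: none
[28] P2: store L0 := 22 | P0:I, P1:I, P2:M(22), P3:I | bus: BusRdX,Flush
[29] P0: load  L4 | P0:M(89), P1:I, P2:I, P3:I | bus: none
[30] P3: load  L4 | P0:O(89), P1:I, P2:I, P3:S(89) | bus: BusRd

invalidations = 5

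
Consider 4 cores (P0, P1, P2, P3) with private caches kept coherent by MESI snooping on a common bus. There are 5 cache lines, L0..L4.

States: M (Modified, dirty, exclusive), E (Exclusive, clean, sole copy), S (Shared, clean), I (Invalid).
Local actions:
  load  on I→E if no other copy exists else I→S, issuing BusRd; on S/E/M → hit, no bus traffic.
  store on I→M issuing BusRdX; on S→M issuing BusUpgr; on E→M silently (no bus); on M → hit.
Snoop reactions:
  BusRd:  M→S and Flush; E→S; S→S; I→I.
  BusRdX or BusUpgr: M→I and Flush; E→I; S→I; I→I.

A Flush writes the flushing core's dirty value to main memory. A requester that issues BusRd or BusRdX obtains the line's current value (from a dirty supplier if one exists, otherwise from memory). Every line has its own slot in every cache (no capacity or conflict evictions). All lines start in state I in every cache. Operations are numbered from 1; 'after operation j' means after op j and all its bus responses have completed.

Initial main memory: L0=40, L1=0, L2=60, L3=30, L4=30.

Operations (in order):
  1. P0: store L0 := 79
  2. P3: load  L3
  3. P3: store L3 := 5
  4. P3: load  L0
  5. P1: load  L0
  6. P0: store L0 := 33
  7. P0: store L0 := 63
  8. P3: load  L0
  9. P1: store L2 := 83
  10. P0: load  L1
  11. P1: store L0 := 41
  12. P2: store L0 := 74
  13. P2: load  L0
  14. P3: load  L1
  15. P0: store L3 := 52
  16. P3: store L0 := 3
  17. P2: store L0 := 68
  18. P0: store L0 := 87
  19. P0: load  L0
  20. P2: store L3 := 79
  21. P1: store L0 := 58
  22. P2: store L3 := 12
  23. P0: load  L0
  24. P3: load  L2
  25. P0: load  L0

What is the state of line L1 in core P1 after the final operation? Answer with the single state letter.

state = I

1. P0: store L0 := 79  bus=[BusRdX]  L0: P0=M P1=I P2=I P3=I  mem[L0]=40
2. P3: load  L3  bus=[BusRd]  L3: P0=I P1=I P2=I P3=E  mem[L3]=30
3. P3: store L3 := 5  bus=[-]  L3: P0=I P1=I P2=I P3=M  mem[L3]=30
4. P3: load  L0  bus=[BusRd,Flush]  L0: P0=S P1=I P2=I P3=S  mem[L0]=79
5. P1: load  L0  bus=[BusRd]  L0: P0=S P1=S P2=I P3=S  mem[L0]=79
6. P0: store L0 := 33  bus=[BusUpgr]  L0: P0=M P1=I P2=I P3=I  mem[L0]=79
7. P0: store L0 := 63  bus=[-]  L0: P0=M P1=I P2=I P3=I  mem[L0]=79
8. P3: load  L0  bus=[BusRd,Flush]  L0: P0=S P1=I P2=I P3=S  mem[L0]=63
9. P1: store L2 := 83  bus=[BusRdX]  L2: P0=I P1=M P2=I P3=I  mem[L2]=60
10. P0: load  L1  bus=[BusRd]  L1: P0=E P1=I P2=I P3=I  mem[L1]=0
11. P1: store L0 := 41  bus=[BusRdX]  L0: P0=I P1=M P2=I P3=I  mem[L0]=63
12. P2: store L0 := 74  bus=[BusRdX,Flush]  L0: P0=I P1=I P2=M P3=I  mem[L0]=41
13. P2: load  L0  bus=[-]  L0: P0=I P1=I P2=M P3=I  mem[L0]=41
14. P3: load  L1  bus=[BusRd]  L1: P0=S P1=I P2=I P3=S  mem[L1]=0
15. P0: store L3 := 52  bus=[BusRdX,Flush]  L3: P0=M P1=I P2=I P3=I  mem[L3]=5
16. P3: store L0 := 3  bus=[BusRdX,Flush]  L0: P0=I P1=I P2=I P3=M  mem[L0]=74
17. P2: store L0 := 68  bus=[BusRdX,Flush]  L0: P0=I P1=I P2=M P3=I  mem[L0]=3
18. P0: store L0 := 87  bus=[BusRdX,Flush]  L0: P0=M P1=I P2=I P3=I  mem[L0]=68
19. P0: load  L0  bus=[-]  L0: P0=M P1=I P2=I P3=I  mem[L0]=68
20. P2: store L3 := 79  bus=[BusRdX,Flush]  L3: P0=I P1=I P2=M P3=I  mem[L3]=52
21. P1: store L0 := 58  bus=[BusRdX,Flush]  L0: P0=I P1=M P2=I P3=I  mem[L0]=87
22. P2: store L3 := 12  bus=[-]  L3: P0=I P1=I P2=M P3=I  mem[L3]=52
23. P0: load  L0  bus=[BusRd,Flush]  L0: P0=S P1=S P2=I P3=I  mem[L0]=58
24. P3: load  L2  bus=[BusRd,Flush]  L2: P0=I P1=S P2=I P3=S  mem[L2]=83
25. P0: load  L0  bus=[-]  L0: P0=S P1=S P2=I P3=I  mem[L0]=58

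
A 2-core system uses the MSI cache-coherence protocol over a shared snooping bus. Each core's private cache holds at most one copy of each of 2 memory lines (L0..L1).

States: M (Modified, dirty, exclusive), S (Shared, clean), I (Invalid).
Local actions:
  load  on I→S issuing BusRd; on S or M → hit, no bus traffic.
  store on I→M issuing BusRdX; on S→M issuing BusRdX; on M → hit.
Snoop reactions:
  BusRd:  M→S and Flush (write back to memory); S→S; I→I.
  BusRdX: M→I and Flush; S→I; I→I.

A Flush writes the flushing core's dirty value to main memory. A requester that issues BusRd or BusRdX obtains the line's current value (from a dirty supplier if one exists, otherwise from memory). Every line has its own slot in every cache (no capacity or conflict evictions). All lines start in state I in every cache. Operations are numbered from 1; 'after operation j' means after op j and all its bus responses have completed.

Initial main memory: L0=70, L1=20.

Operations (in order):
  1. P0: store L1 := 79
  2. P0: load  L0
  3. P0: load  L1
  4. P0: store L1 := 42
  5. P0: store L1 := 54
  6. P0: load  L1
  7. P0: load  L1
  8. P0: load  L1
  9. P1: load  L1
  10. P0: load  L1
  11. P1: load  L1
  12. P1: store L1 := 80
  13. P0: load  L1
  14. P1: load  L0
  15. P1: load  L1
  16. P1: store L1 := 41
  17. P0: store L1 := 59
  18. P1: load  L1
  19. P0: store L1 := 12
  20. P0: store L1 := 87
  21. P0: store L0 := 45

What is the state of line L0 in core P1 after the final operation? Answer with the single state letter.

state = I

1. P0: store L1 := 79  bus=[BusRdX]  L1: P0=M P1=I  mem[L1]=20
2. P0: load  L0  bus=[BusRd]  L0: P0=S P1=I  mem[L0]=70
3. P0: load  L1  bus=[-]  L1: P0=M P1=I  mem[L1]=20
4. P0: store L1 := 42  bus=[-]  L1: P0=M P1=I  mem[L1]=20
5. P0: store L1 := 54  bus=[-]  L1: P0=M P1=I  mem[L1]=20
6. P0: load  L1  bus=[-]  L1: P0=M P1=I  mem[L1]=20
7. P0: load  L1  bus=[-]  L1: P0=M P1=I  mem[L1]=20
8. P0: load  L1  bus=[-]  L1: P0=M P1=I  mem[L1]=20
9. P1: load  L1  bus=[BusRd,Flush]  L1: P0=S P1=S  mem[L1]=54
10. P0: load  L1  bus=[-]  L1: P0=S P1=S  mem[L1]=54
11. P1: load  L1  bus=[-]  L1: P0=S P1=S  mem[L1]=54
12. P1: store L1 := 80  bus=[BusRdX]  L1: P0=I P1=M  mem[L1]=54
13. P0: load  L1  bus=[BusRd,Flush]  L1: P0=S P1=S  mem[L1]=80
14. P1: load  L0  bus=[BusRd]  L0: P0=S P1=S  mem[L0]=70
15. P1: load  L1  bus=[-]  L1: P0=S P1=S  mem[L1]=80
16. P1: store L1 := 41  bus=[BusRdX]  L1: P0=I P1=M  mem[L1]=80
17. P0: store L1 := 59  bus=[BusRdX,Flush]  L1: P0=M P1=I  mem[L1]=41
18. P1: load  L1  bus=[BusRd,Flush]  L1: P0=S P1=S  mem[L1]=59
19. P0: store L1 := 12  bus=[BusRdX]  L1: P0=M P1=I  mem[L1]=59
20. P0: store L1 := 87  bus=[-]  L1: P0=M P1=I  mem[L1]=59
21. P0: store L0 := 45  bus=[BusRdX]  L0: P0=M P1=I  mem[L0]=70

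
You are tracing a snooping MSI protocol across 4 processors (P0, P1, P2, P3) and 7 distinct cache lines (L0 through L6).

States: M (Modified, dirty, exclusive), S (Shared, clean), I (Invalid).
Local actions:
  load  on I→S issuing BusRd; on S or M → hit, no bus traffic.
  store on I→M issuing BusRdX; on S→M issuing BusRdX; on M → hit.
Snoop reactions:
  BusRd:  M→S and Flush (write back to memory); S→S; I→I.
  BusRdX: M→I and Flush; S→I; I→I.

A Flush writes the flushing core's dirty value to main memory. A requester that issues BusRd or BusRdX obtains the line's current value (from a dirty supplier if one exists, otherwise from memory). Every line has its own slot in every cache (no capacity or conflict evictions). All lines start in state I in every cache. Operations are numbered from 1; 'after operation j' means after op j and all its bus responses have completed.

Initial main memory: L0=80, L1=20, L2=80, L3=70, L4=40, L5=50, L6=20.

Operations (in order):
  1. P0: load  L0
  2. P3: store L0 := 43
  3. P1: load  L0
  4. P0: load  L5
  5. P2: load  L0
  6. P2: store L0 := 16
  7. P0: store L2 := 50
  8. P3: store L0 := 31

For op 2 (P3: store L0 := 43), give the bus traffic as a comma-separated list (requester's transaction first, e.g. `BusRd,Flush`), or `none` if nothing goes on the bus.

bus = BusRdX

[1] P0: load  L0 | P0:S(80), P1:I, P2:I, P3:I | bus: BusRd
[2] P3: store L0 := 43 | P0:I, P1:I, P2:I, P3:M(43) | bus: BusRdX
[3] P1: load  L0 | P0:I, P1:S(43), P2:I, P3:S(43) | bus: BusRd,Flush
[4] P0: load  L5 | P0:S(50), P1:I, P2:I, P3:I | bus: BusRd
[5] P2: load  L0 | P0:I, P1:S(43), P2:S(43), P3:S(43) | bus: BusRd
[6] P2: store L0 := 16 | P0:I, P1:I, P2:M(16), P3:I | bus: BusRdX
[7] P0: store L2 := 50 | P0:M(50), P1:I, P2:I, P3:I | bus: BusRdX
[8] P3: store L0 := 31 | P0:I, P1:I, P2:I, P3:M(31) | bus: BusRdX,Flush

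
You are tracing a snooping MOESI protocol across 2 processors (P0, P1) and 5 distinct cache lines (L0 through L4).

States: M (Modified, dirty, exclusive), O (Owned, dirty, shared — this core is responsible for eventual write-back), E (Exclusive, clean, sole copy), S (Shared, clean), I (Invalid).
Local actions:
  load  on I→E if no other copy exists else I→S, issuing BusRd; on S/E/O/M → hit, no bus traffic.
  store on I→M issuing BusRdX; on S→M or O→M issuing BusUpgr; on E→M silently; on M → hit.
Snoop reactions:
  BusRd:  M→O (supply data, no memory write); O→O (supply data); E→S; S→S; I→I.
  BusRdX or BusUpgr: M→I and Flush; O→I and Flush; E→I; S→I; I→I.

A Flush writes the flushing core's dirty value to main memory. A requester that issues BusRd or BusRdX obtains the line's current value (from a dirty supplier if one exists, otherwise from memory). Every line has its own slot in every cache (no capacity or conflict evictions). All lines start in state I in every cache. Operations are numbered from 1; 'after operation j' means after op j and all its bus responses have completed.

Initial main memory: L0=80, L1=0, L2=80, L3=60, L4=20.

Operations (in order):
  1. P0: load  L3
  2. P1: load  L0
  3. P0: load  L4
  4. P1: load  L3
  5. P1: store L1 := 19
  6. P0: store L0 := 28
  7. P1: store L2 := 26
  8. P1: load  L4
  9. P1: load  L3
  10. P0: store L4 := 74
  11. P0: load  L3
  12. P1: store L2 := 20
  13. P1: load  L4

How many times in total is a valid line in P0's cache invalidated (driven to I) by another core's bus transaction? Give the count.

  op1 P0: load  L3 → E/I on L3; bus BusRd; mem=60
  op2 P1: load  L0 → I/E on L0; bus BusRd; mem=80
  op3 P0: load  L4 → E/I on L4; bus BusRd; mem=20
  op4 P1: load  L3 → S/S on L3; bus BusRd; mem=60
  op5 P1: store L1 := 19 → I/M on L1; bus BusRdX; mem=0
  op6 P0: store L0 := 28 → M/I on L0; bus BusRdX; mem=80
  op7 P1: store L2 := 26 → I/M on L2; bus BusRdX; mem=80
  op8 P1: load  L4 → S/S on L4; bus BusRd; mem=20
  op9 P1: load  L3 → S/S on L3; bus (none); mem=60
  op10 P0: store L4 := 74 → M/I on L4; bus BusUpgr; mem=20
  op11 P0: load  L3 → S/S on L3; bus (none); mem=60
  op12 P1: store L2 := 20 → I/M on L2; bus (none); mem=80
  op13 P1: load  L4 → O/S on L4; bus BusRd; mem=20

invalidations = 0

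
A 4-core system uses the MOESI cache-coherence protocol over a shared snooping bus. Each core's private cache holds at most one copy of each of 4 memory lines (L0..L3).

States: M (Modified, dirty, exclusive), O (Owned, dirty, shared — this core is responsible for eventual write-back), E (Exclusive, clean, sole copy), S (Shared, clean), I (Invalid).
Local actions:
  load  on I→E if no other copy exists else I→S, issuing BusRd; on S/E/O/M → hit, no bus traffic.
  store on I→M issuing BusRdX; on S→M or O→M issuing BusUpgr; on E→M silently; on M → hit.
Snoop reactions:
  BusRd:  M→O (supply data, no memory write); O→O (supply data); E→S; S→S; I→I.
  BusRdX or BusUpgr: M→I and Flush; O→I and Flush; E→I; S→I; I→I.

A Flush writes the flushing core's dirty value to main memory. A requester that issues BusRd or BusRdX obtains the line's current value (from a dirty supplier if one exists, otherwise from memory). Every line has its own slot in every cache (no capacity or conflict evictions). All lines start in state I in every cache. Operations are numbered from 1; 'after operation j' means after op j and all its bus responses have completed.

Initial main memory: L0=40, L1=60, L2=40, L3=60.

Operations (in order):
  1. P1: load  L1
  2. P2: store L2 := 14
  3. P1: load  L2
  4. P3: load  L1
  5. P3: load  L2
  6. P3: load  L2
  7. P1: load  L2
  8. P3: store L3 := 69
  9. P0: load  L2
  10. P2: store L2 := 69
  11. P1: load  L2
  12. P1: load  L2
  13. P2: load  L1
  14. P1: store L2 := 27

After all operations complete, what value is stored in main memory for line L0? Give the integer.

memory[L0] = 40

1. P1: load  L1  bus=[BusRd]  L1: P0=I P1=E P2=I P3=I  mem[L1]=60
2. P2: store L2 := 14  bus=[BusRdX]  L2: P0=I P1=I P2=M P3=I  mem[L2]=40
3. P1: load  L2  bus=[BusRd]  L2: P0=I P1=S P2=O P3=I  mem[L2]=40
4. P3: load  L1  bus=[BusRd]  L1: P0=I P1=S P2=I P3=S  mem[L1]=60
5. P3: load  L2  bus=[BusRd]  L2: P0=I P1=S P2=O P3=S  mem[L2]=40
6. P3: load  L2  bus=[-]  L2: P0=I P1=S P2=O P3=S  mem[L2]=40
7. P1: load  L2  bus=[-]  L2: P0=I P1=S P2=O P3=S  mem[L2]=40
8. P3: store L3 := 69  bus=[BusRdX]  L3: P0=I P1=I P2=I P3=M  mem[L3]=60
9. P0: load  L2  bus=[BusRd]  L2: P0=S P1=S P2=O P3=S  mem[L2]=40
10. P2: store L2 := 69  bus=[BusUpgr]  L2: P0=I P1=I P2=M P3=I  mem[L2]=40
11. P1: load  L2  bus=[BusRd]  L2: P0=I P1=S P2=O P3=I  mem[L2]=40
12. P1: load  L2  bus=[-]  L2: P0=I P1=S P2=O P3=I  mem[L2]=40
13. P2: load  L1  bus=[BusRd]  L1: P0=I P1=S P2=S P3=S  mem[L1]=60
14. P1: store L2 := 27  bus=[BusUpgr,Flush]  L2: P0=I P1=M P2=I P3=I  mem[L2]=69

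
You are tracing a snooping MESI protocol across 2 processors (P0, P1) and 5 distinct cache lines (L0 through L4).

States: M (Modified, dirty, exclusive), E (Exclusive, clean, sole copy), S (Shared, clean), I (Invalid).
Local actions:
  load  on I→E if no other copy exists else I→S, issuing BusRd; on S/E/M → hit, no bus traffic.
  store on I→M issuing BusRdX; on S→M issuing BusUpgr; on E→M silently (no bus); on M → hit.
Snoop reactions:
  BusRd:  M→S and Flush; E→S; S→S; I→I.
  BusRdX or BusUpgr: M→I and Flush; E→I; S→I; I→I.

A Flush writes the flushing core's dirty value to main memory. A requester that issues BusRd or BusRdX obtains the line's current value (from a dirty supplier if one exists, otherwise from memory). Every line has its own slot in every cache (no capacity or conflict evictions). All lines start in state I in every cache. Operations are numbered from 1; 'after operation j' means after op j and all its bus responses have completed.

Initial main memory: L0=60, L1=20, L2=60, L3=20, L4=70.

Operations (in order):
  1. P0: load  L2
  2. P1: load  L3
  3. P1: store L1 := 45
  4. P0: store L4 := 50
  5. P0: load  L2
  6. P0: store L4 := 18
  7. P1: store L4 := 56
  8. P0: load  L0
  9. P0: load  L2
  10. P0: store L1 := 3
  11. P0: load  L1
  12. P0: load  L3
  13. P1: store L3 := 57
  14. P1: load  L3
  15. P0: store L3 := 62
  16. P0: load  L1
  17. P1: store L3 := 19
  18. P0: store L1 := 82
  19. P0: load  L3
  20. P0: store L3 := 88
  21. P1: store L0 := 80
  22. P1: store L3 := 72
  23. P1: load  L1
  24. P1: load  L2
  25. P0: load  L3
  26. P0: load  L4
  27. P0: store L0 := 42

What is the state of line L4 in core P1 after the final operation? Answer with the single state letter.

1. P0: load  L2  bus=[BusRd]  L2: P0=E P1=I  mem[L2]=60
2. P1: load  L3  bus=[BusRd]  L3: P0=I P1=E  mem[L3]=20
3. P1: store L1 := 45  bus=[BusRdX]  L1: P0=I P1=M  mem[L1]=20
4. P0: store L4 := 50  bus=[BusRdX]  L4: P0=M P1=I  mem[L4]=70
5. P0: load  L2  bus=[-]  L2: P0=E P1=I  mem[L2]=60
6. P0: store L4 := 18  bus=[-]  L4: P0=M P1=I  mem[L4]=70
7. P1: store L4 := 56  bus=[BusRdX,Flush]  L4: P0=I P1=M  mem[L4]=18
8. P0: load  L0  bus=[BusRd]  L0: P0=E P1=I  mem[L0]=60
9. P0: load  L2  bus=[-]  L2: P0=E P1=I  mem[L2]=60
10. P0: store L1 := 3  bus=[BusRdX,Flush]  L1: P0=M P1=I  mem[L1]=45
11. P0: load  L1  bus=[-]  L1: P0=M P1=I  mem[L1]=45
12. P0: load  L3  bus=[BusRd]  L3: P0=S P1=S  mem[L3]=20
13. P1: store L3 := 57  bus=[BusUpgr]  L3: P0=I P1=M  mem[L3]=20
14. P1: load  L3  bus=[-]  L3: P0=I P1=M  mem[L3]=20
15. P0: store L3 := 62  bus=[BusRdX,Flush]  L3: P0=M P1=I  mem[L3]=57
16. P0: load  L1  bus=[-]  L1: P0=M P1=I  mem[L1]=45
17. P1: store L3 := 19  bus=[BusRdX,Flush]  L3: P0=I P1=M  mem[L3]=62
18. P0: store L1 := 82  bus=[-]  L1: P0=M P1=I  mem[L1]=45
19. P0: load  L3  bus=[BusRd,Flush]  L3: P0=S P1=S  mem[L3]=19
20. P0: store L3 := 88  bus=[BusUpgr]  L3: P0=M P1=I  mem[L3]=19
21. P1: store L0 := 80  bus=[BusRdX]  L0: P0=I P1=M  mem[L0]=60
22. P1: store L3 := 72  bus=[BusRdX,Flush]  L3: P0=I P1=M  mem[L3]=88
23. P1: load  L1  bus=[BusRd,Flush]  L1: P0=S P1=S  mem[L1]=82
24. P1: load  L2  bus=[BusRd]  L2: P0=S P1=S  mem[L2]=60
25. P0: load  L3  bus=[BusRd,Flush]  L3: P0=S P1=S  mem[L3]=72
26. P0: load  L4  bus=[BusRd,Flush]  L4: P0=S P1=S  mem[L4]=56
27. P0: store L0 := 42  bus=[BusRdX,Flush]  L0: P0=M P1=I  mem[L0]=80

state = S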